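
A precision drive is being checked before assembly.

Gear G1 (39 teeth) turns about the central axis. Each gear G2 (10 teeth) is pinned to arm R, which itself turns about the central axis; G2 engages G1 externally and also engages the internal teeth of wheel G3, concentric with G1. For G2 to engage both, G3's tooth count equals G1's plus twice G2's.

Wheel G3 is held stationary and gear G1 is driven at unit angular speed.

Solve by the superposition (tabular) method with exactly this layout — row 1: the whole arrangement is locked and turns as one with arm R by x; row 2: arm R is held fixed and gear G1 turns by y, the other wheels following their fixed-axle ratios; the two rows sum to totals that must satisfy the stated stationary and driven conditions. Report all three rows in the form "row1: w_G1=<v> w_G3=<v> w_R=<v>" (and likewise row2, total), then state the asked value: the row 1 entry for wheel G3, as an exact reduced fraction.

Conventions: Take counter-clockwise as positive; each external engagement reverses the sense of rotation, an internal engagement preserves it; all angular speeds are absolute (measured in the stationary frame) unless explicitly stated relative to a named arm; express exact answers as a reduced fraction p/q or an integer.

row1: w_G1=39/98 w_G3=39/98 w_R=39/98
row2: w_G1=59/98 w_G3=-39/98 w_R=0
total: w_G1=1 w_G3=0 w_R=39/98
asked value: 39/98

class = planetary set [G3 = 39+2·10 = 59; Willis about the carrier]
row 1 (train locked, turned with arm): all members turn x
superposition row 2 [arm held]: sun y, ring −(39/59)·y, arm 0
boundary: total ω_ring = x − (39/59)·y = 0 and total ω_sun = x + y = 1  ⇒  y = 59/98, x = 39/98
row 2 ring = −(39/59)·59/98 = -39/98
totals (row 1 + row 2): sun 39/98 + 59/98 = 1, ring 39/98 + (-39/98) = 0, arm 39/98 + 0 = 39/98
asked cell (row1, ring) = 39/98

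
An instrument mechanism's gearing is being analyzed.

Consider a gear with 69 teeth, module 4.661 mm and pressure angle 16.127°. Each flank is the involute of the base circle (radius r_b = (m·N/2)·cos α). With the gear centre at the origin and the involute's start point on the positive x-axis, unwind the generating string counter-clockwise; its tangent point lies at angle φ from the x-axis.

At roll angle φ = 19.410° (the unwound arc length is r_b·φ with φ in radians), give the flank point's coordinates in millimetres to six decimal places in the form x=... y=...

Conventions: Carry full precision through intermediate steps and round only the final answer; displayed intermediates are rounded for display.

single-mesh involute tooth geometry (69T wheel at module 4.661)
pitch radius r_p = m·N/2 = 4.661·69/2 = 160.804500
base radius r_b = r_p·cos α = 160.804500·cos 16.127° = 154.476580
roll angle φ = 19.410° = 0.33876841 rad
x = r_b·(cos φ + φ·sin φ) = 163.088053
y = r_b·(sin φ − φ·cos φ) = 1.979055

x=163.088053 y=1.979055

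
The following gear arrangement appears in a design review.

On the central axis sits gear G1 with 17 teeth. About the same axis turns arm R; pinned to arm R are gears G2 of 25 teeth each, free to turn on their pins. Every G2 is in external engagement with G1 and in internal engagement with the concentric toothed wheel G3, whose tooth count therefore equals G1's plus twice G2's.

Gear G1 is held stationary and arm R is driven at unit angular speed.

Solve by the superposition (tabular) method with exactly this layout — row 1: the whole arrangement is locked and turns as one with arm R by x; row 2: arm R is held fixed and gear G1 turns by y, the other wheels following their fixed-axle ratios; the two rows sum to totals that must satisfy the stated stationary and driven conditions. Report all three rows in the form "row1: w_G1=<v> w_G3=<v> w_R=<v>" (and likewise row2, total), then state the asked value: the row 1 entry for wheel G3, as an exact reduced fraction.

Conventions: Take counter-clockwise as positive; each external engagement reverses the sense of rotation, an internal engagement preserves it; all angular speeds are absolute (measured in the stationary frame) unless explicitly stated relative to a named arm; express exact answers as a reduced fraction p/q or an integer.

class = planetary set [G3 = 17+2·25 = 67; Willis about the carrier]
row 1 (train locked, turned with arm): all members turn x
row 2: sun turns y, ring = −(17/67)·y, arm 0
boundary: total ω_sun = x + y = 0 and total ω_arm = x = 1  ⇒  y = -1, x = 1
row 2 ring = −(17/67)·(-1) = 17/67
totals (row 1 + row 2): sun 1 + (-1) = 0, ring 1 + 17/67 = 84/67, arm 1 + 0 = 1
asked cell (row1, ring) = 1

row1: w_G1=1 w_G3=1 w_R=1
row2: w_G1=-1 w_G3=17/67 w_R=0
total: w_G1=0 w_G3=84/67 w_R=1
asked value: 1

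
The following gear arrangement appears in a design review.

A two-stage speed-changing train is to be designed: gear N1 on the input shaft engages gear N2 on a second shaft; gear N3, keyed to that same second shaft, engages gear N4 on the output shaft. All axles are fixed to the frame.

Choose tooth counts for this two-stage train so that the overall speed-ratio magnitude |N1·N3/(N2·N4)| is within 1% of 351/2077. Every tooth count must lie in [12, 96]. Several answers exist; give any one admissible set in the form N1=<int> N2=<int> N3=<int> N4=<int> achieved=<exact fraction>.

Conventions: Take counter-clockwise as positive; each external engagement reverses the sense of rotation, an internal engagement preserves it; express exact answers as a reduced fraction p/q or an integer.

design class (target 351/2077): fixed-axis compound train
target = 351/2077 in lowest terms: an exact hit needs N1·N3 = k·351 and N2·N4 = k·2077 for one integer k, every count in [12, 96]; additionally prefer no 1:1 stage (N1 ≠ N2, N3 ≠ N4)
k = 1: N1·N3 = 351 = 13·27, N2·N4 = 2077 = 31·67
achieved = 13·27/(31·67) = 351/2077; |achieved − target| = 0 ≤ 351/207700 ✓

N1=13 N2=31 N3=27 N4=67 achieved=351/2077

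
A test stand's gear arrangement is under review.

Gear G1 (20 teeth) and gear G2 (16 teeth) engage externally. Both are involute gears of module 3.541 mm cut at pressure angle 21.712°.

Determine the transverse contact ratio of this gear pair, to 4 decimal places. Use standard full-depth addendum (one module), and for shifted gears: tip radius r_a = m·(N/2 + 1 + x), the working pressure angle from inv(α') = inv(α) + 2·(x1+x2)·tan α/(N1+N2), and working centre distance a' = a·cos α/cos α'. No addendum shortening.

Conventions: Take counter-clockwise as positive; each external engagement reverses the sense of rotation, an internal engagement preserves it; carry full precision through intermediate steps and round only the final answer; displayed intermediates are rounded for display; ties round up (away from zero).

single-mesh involute tooth geometry (20T engaging 16T at module 3.541)
base radii: r_b1 = 32.897842, r_b2 = 26.318273
tip radii: r_a1 = 38.951000, r_a2 = 31.869000
no profile shift: α' = α, a' = a
action lengths: √(r_a1²−r_b1²) = 20.854554, √(r_a2²−r_b2²) = 17.971690
base pitch p_b = π·m·cos α = 10.335162
CR = (20.854554 + 17.971690 − 63.738000·sin 21.71200°)/10.335162 = 1.475248
contact ratio ≈ 1.4752

1.4752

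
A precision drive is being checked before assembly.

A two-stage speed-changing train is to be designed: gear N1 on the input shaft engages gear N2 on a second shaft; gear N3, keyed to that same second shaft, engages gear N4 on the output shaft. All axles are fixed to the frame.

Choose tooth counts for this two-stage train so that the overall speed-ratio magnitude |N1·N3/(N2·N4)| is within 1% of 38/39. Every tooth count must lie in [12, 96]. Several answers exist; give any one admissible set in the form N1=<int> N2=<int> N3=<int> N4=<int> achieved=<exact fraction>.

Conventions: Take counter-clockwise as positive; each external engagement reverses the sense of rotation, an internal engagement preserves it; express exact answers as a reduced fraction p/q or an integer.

design class (target 38/39): fixed-axis compound train
target = 38/39 in lowest terms: an exact hit needs N1·N3 = k·38 and N2·N4 = k·39 for one integer k, every count in [12, 96]; additionally prefer no 1:1 stage (N1 ≠ N2, N3 ≠ N4)
k = 1…5: no 1:1-free in-range split of k·38 and k·39 into factor pairs; take k = 6
k = 6: N1·N3 = 228 = 12·19, N2·N4 = 234 = 13·18
achieved = 12·19/(13·18) = 38/39; |achieved − target| = 0 ≤ 19/1950 ✓

N1=12 N2=13 N3=19 N4=18 achieved=38/39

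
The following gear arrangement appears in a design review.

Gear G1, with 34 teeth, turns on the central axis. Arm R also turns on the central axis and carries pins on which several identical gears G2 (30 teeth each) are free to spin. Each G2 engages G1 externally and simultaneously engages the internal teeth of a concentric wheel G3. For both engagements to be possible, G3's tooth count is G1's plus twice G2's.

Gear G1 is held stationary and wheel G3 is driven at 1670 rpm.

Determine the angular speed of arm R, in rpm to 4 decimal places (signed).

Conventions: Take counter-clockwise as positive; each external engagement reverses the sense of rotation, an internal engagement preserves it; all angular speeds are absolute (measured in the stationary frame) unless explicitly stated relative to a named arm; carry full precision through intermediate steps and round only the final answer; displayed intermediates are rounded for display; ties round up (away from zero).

topology: planetary set — G1 34T / G2 30T / G3 94T, arm = carrier (Willis)
normalise by the input: solve with ω_ring = 1, then scale by 1670 rpm
ring teeth: 34 + 2·30 = 94
34(ω_sun−ω_arm) = −94(ω_ring−ω_arm),  ω_sun = 0, ω_ring = 1
34(0−ω_arm) = −94(1−ω_arm)  ⇒  128·ω_arm = 94  ⇒  ω_arm = 47/64
scale: ω_arm = 47/64 × 1670 rpm = +1226.4063 rpm

+1226.4063 rpm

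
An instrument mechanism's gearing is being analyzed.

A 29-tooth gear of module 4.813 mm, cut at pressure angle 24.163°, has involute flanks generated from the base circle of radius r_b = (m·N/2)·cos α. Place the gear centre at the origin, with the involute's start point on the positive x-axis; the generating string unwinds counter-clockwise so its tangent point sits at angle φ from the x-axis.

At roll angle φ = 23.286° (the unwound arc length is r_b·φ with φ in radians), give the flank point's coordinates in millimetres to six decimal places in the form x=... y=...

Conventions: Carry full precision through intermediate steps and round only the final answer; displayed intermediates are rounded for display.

recognized (one wheel, involute flank): single-mesh tooth geometry, m = 4.813, N = 29
pitch radius r_p = m·N/2 = 4.813·29/2 = 69.788500
base radius r_b = r_p·cos α = 69.788500·cos 24.163° = 63.673956
roll angle φ = 23.286° = 0.40641737 rad
x = r_b·(cos φ + φ·sin φ) = 68.717465
y = r_b·(sin φ − φ·cos φ) = 1.401415

x=68.717465 y=1.401415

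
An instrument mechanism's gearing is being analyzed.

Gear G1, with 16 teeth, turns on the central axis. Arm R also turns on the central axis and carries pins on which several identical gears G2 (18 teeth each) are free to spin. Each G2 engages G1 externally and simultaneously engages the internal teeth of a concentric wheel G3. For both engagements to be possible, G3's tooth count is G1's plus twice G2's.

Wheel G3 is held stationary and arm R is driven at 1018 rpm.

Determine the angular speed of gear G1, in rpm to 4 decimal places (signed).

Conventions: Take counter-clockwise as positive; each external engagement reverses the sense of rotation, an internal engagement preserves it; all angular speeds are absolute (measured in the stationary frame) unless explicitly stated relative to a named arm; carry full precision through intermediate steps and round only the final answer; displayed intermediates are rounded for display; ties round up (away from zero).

topology: planetary set — G1 16T / G2 18T / G3 52T, arm = carrier (Willis)
normalise by the input: solve with ω_arm = 1, then scale by 1018 rpm
ring teeth: 16 + 2·18 = 52
16(ω_sun−ω_arm) = −52(ω_ring−ω_arm),  ω_ring = 0, ω_arm = 1
ω_sun = 1 − (52/16)(0−1) = 17/4
scale: ω_sun = 17/4 × 1018 rpm = +4326.5000 rpm

+4326.5000 rpm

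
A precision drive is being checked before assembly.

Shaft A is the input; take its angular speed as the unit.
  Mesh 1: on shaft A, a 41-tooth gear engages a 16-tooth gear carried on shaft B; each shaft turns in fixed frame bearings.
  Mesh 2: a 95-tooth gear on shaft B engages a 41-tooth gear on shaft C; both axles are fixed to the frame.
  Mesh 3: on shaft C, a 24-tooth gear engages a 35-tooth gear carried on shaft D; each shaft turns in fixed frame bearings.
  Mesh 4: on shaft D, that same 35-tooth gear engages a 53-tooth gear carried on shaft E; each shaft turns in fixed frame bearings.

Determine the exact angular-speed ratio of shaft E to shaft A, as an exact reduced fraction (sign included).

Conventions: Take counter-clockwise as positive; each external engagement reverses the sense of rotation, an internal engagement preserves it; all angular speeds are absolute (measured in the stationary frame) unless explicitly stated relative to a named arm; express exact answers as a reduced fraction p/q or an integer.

285/106

class = fixed-axis compound train [4 meshes; 4 ratios multiply, 4 sense flips]
mesh 1 [41T→16T]: running ratio 41/16, sense −
mesh 2 [95T→41T]: running ratio 95/16, sense +
mesh 3 [24T→35T]: running ratio 57/14, sense −
mesh 4 [35T→53T]: running ratio 285/106, sense +
ω_out/ω_in = 285/106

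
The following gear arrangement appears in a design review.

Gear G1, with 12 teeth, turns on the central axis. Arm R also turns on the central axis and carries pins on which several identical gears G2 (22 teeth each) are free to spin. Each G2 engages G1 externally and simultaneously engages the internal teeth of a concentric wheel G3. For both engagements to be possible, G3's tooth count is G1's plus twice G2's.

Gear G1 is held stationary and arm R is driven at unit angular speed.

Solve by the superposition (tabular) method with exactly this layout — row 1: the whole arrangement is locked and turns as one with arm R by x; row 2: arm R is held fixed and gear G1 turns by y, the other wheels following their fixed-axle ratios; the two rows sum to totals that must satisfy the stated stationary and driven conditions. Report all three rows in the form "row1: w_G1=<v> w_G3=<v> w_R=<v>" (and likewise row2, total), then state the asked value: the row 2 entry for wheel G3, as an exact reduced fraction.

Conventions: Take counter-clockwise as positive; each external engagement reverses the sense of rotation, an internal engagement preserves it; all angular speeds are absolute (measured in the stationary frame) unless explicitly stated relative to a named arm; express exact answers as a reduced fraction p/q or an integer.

row1: w_G1=1 w_G3=1 w_R=1
row2: w_G1=-1 w_G3=3/14 w_R=0
total: w_G1=0 w_G3=17/14 w_R=1
asked value: 3/14

topology: planetary set — G1 12T / G2 22T / G3 56T, arm = carrier (Willis)
row 1 (train locked, turned with arm): all members turn x
superposition row 2 [arm held]: sun y, ring −(12/56)·y, arm 0
boundary: total ω_sun = x + y = 0 and total ω_arm = x = 1  ⇒  y = -1, x = 1
row 2 ring = −(12/56)·(-1) = 3/14
totals (row 1 + row 2): sun 1 + (-1) = 0, ring 1 + 3/14 = 17/14, arm 1 + 0 = 1
asked cell (row2, ring) = 3/14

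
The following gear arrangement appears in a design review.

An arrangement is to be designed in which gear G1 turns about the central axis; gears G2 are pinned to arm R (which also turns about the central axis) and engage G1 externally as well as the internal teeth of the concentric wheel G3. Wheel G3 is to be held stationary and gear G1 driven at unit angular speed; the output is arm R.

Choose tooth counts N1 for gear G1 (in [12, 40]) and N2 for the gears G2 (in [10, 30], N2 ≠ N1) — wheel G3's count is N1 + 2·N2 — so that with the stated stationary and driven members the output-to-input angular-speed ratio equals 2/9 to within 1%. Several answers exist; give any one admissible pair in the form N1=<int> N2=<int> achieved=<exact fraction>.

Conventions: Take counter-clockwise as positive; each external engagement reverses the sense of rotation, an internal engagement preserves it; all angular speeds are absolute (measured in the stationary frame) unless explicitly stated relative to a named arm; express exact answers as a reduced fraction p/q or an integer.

topology: planetary set — design target 2/9, arm = carrier (Willis)
Willis with ω_ring = 0: ω_arm/ω_sun = N1/(N1+N3); set equal to 2/9  ⇒  N3/N1 = 1/(2/9) − 1 = 7/2
N3 = N1 + 2·N2  ⇒  N2/N1 = (N3/N1 − 1)/2 = (7/2 − 1)/2 = 5/4
smallest multiple with N1 ≥ 12 and N2 ≥ 10: k = 3  ⇒  N1 = 3·4 = 12, N2 = 3·5 = 15 (N1 ≤ 40, N2 ≤ 30, N2 ≠ N1 ✓), N3 = 12 + 2·15 = 42
check: N1/(N1+N3) with N1 = 12, N3 = 42 gives 2/9; |achieved − target| = 0 ≤ 1/450 ✓

N1=12 N2=15 achieved=2/9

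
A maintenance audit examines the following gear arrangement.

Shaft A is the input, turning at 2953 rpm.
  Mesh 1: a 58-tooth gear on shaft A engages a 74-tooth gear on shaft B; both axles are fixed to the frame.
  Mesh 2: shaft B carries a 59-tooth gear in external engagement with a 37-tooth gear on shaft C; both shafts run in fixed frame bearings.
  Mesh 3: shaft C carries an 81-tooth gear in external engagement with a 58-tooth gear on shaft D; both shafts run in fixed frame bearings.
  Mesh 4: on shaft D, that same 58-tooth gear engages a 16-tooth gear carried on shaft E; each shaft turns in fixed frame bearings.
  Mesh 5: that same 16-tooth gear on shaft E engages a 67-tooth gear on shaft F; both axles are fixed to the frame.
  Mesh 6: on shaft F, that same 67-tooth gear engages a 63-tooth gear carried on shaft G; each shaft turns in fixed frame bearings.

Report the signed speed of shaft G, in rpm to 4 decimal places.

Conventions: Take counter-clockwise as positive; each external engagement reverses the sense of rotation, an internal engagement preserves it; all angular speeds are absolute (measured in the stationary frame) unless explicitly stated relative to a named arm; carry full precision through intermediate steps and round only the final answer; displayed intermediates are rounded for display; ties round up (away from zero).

+4745.1995 rpm

class = fixed-axis compound train [6 meshes; 6 ratios multiply, 6 sense flips]
mesh 1 [58T→74T]: ω = 2953.0000×58/74 = 2314.5135 rpm, sense flips to −
mesh 2 [59T→37T]: ω = 2314.5135×59/37 = 3690.7107 rpm, sense flips to +
mesh 3 [81T→58T]: ω = 3690.7107×81/58 = 5154.2684 rpm, sense flips to −
mesh 4 [58T→16T]: ω = 5154.2684×58/16 = 18684.2231 rpm, sense flips to +
mesh 5 [16T→67T]: ω = 18684.2231×16/67 = 4461.9040 rpm, sense flips to −
mesh 6 [67T→63T]: ω = 4461.9040×67/63 = 4745.1995 rpm, sense flips to +
signed output speed = +4745.1995 rpm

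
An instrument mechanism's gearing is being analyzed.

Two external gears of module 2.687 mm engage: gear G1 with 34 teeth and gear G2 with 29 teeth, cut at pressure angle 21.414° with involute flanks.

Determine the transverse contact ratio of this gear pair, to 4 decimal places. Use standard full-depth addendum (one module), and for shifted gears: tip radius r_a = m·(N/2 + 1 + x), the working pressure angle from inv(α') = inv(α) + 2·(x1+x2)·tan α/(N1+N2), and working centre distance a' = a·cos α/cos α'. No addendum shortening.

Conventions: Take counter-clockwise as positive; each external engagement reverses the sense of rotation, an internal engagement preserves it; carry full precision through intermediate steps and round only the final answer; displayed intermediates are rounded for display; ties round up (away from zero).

1.6040

recognized (one external pair, fixed centres): single-mesh tooth geometry, m = 2.687, N1 = 34, N2 = 29
base radii: r_b1 = 42.525625, r_b2 = 36.271856
tip radii: r_a1 = 48.366000, r_a2 = 41.648500
no profile shift: α' = α, a' = a
action lengths: √(r_a1²−r_b1²) = 23.039991, √(r_a2²−r_b2²) = 20.468268
base pitch p_b = π·m·cos α = 7.858717
CR = (23.039991 + 20.468268 − 84.640500·sin 21.41400°)/7.858717 = 1.604034
contact ratio ≈ 1.6040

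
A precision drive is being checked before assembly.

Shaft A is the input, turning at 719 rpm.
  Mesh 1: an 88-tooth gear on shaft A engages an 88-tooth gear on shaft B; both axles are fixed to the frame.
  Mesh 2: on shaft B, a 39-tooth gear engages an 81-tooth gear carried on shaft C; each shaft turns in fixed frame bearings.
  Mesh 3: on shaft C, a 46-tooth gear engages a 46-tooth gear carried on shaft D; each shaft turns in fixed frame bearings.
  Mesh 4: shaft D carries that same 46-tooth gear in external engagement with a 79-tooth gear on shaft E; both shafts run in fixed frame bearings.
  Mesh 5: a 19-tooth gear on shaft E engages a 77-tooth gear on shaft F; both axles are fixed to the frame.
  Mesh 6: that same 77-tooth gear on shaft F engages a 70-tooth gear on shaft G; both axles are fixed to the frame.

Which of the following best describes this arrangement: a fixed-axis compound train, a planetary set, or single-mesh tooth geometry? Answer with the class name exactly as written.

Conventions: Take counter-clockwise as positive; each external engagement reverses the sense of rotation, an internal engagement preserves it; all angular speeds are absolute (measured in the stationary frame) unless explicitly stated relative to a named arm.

fixed-axis compound train

class = fixed-axis compound train [6 meshes; 6 ratios multiply, 6 sense flips]
classification: fixed-axis compound train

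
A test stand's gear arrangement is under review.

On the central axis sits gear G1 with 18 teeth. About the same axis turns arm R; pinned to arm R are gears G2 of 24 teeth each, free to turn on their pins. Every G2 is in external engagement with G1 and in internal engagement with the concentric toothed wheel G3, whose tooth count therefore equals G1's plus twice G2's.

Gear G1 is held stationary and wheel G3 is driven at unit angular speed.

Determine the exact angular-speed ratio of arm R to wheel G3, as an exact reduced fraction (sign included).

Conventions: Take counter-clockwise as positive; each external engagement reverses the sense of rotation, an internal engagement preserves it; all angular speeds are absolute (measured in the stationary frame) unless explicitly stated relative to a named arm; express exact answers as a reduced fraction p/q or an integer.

11/14

planetary set (18T centre, 24T on arm, 66T internal) — Willis relation
ring teeth: 18 + 2·24 = 66
18(ω_sun−ω_arm) = −66(ω_ring−ω_arm),  ω_sun = 0, ω_ring = 1
18(0−ω_arm) = −66(1−ω_arm)  ⇒  84·ω_arm = 66  ⇒  ω_arm = 11/14
ω_out/ω_in = 11/14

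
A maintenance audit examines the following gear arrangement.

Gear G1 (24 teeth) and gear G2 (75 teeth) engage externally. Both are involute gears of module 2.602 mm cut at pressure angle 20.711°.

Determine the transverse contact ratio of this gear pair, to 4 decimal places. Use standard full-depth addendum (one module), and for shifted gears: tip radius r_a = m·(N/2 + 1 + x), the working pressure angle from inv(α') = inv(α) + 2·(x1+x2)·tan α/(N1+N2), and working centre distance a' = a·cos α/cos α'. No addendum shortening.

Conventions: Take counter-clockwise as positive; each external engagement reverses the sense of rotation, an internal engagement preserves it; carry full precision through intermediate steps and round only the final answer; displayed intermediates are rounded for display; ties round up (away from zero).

single-mesh involute tooth geometry (24T engaging 75T at module 2.602)
base radii: r_b1 = 29.206185, r_b2 = 91.269328
tip radii: r_a1 = 33.826000, r_a2 = 100.177000
no profile shift: α' = α, a' = a
action lengths: √(r_a1²−r_b1²) = 17.064496, √(r_a2²−r_b2²) = 41.295776
base pitch p_b = π·m·cos α = 7.646161
CR = (17.064496 + 41.295776 − 128.799000·sin 20.71100°)/7.646161 = 1.675342
contact ratio ≈ 1.6753

1.6753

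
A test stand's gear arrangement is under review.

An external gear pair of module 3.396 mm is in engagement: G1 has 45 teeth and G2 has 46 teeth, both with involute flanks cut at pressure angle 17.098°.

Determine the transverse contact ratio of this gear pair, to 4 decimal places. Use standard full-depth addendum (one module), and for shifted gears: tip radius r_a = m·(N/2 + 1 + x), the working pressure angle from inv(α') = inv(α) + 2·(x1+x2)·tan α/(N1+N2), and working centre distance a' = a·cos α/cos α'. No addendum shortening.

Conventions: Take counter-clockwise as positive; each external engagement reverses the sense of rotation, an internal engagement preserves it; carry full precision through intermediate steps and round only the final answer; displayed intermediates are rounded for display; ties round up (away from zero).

single-mesh involute tooth geometry (45T engaging 46T at module 3.396)
base radii: r_b1 = 73.032928, r_b2 = 74.655882
tip radii: r_a1 = 79.806000, r_a2 = 81.504000
no profile shift: α' = α, a' = a
action lengths: √(r_a1²−r_b1²) = 32.174353, √(r_a2²−r_b2²) = 32.701701
base pitch p_b = π·m·cos α = 10.197321
CR = (32.174353 + 32.701701 − 154.518000·sin 17.09800°)/10.197321 = 1.907039
contact ratio ≈ 1.9070

1.9070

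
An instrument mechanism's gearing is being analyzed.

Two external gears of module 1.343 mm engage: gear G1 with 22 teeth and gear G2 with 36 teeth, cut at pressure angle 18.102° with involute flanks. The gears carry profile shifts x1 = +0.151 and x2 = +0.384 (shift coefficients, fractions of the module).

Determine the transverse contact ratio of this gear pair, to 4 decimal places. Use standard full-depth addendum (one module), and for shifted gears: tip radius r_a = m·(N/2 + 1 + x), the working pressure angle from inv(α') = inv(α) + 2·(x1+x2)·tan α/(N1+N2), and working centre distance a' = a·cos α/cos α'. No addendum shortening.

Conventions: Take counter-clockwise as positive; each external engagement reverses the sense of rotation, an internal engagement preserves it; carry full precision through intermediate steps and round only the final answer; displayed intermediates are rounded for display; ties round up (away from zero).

class = single-mesh tooth geometry [involute pair 22T × 36T, m = 1.343]
base radii: r_b1 = 14.041809, r_b2 = 22.977505
tip radii: r_a1 = 16.318793, r_a2 = 26.032712
inv(α') = inv(18.102°) + 2·(+0.151+0.384)·tan α/(22+36) = 0.01698006  ⇒  α' = 20.85708°
a' = a·cos α / cos α' = 38.9470·cos 18.102°/cos 20.85708° = 39.615242
action lengths: √(r_a1²−r_b1²) = 8.314482, √(r_a2²−r_b2²) = 12.236681
base pitch p_b = π·m·cos α = 4.010331
CR = (8.314482 + 12.236681 − 39.615242·sin 20.85708°)/4.010331 = 1.607506
contact ratio ≈ 1.6075

1.6075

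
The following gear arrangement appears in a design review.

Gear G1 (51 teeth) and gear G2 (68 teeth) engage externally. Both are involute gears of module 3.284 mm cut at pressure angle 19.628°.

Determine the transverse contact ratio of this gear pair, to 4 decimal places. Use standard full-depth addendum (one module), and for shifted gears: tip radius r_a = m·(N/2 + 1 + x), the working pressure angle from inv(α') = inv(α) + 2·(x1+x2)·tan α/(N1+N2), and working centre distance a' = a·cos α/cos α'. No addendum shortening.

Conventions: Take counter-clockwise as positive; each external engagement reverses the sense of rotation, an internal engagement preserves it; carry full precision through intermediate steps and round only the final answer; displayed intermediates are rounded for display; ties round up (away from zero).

1.8021

class = single-mesh tooth geometry [involute pair 51T × 68T, m = 3.284]
base radii: r_b1 = 78.876038, r_b2 = 105.168050
tip radii: r_a1 = 87.026000, r_a2 = 114.940000
no profile shift: α' = α, a' = a
action lengths: √(r_a1²−r_b1²) = 36.770849, √(r_a2²−r_b2²) = 46.377632
base pitch p_b = π·m·cos α = 9.717505
CR = (36.770849 + 46.377632 − 195.398000·sin 19.62800°)/9.717505 = 1.802105
contact ratio ≈ 1.8021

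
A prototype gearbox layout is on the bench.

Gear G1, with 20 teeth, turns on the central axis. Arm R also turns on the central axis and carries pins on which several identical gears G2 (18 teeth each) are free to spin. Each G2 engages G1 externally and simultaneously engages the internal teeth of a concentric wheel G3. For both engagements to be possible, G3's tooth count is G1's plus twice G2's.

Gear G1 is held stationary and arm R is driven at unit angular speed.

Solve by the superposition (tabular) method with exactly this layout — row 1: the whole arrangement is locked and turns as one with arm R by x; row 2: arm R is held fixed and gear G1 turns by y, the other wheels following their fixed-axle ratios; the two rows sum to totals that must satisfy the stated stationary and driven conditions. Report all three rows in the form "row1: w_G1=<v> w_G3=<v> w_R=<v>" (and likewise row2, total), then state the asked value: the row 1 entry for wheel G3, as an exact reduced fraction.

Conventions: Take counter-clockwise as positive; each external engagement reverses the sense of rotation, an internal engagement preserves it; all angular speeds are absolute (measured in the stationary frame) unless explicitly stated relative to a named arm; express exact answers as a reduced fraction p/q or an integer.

planetary set (20T centre, 18T on arm, 56T internal) — Willis relation
row 1: whole set turns with the arm by x
row 2 (arm held, sun turns y): ω_ring = −(20/56)·y, ω_arm = 0
boundary: total ω_sun = x + y = 0 and total ω_arm = x = 1  ⇒  y = -1, x = 1
row 2 ring = −(20/56)·(-1) = 5/14
totals (row 1 + row 2): sun 1 + (-1) = 0, ring 1 + 5/14 = 19/14, arm 1 + 0 = 1
asked cell (row1, ring) = 1

row1: w_G1=1 w_G3=1 w_R=1
row2: w_G1=-1 w_G3=5/14 w_R=0
total: w_G1=0 w_G3=19/14 w_R=1
asked value: 1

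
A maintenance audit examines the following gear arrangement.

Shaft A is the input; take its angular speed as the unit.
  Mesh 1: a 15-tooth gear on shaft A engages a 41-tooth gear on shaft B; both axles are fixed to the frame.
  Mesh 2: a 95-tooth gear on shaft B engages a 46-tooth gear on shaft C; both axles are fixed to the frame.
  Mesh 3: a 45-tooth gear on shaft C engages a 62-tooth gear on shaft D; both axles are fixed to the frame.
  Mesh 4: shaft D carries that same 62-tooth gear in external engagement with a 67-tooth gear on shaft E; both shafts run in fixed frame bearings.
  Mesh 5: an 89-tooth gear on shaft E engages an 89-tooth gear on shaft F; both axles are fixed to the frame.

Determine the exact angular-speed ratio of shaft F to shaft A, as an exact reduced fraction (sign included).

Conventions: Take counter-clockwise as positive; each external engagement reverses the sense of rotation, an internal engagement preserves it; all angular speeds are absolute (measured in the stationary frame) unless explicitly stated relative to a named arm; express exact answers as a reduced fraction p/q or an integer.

class = fixed-axis compound train [5 meshes; 5 ratios multiply, 5 sense flips]
mesh 1 [15T→41T]: running ratio 15/41, sense −
mesh 2 [95T→46T]: running ratio 1425/1886, sense +
mesh 3 [45T→62T]: running ratio 64125/116932, sense −
mesh 4 [62T→67T]: running ratio 64125/126362, sense +
mesh 5 [89T→89T]: running ratio 64125/126362, sense −
ω_out/ω_in = -64125/126362

-64125/126362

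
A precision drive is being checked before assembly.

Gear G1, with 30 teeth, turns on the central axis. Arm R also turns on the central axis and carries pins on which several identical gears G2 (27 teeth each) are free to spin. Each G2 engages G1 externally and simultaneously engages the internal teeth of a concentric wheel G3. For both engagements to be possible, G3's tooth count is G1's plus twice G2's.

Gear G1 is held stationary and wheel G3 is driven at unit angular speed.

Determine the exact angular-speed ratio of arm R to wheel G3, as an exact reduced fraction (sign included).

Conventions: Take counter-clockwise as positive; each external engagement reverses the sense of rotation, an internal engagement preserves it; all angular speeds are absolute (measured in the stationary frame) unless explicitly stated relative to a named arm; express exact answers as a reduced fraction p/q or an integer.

14/19

class = planetary set [G3 = 30+2·27 = 84; Willis about the carrier]
ring teeth: 30 + 2·27 = 84
30(ω_sun−ω_arm) = −84(ω_ring−ω_arm),  ω_sun = 0, ω_ring = 1
30(0−ω_arm) = −84(1−ω_arm)  ⇒  114·ω_arm = 84  ⇒  ω_arm = 14/19
ω_out/ω_in = 14/19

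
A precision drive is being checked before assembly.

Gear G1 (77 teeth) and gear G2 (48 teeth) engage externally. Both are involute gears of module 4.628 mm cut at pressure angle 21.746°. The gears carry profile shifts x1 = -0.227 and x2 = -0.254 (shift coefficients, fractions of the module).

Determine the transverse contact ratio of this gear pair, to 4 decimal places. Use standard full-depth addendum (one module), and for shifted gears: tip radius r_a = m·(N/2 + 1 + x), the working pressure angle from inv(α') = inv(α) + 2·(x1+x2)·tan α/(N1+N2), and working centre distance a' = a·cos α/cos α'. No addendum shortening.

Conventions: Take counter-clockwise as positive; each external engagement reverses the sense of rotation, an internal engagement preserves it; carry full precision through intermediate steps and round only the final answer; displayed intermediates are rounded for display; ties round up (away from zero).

1.7787

single-mesh involute tooth geometry (77T engaging 48T at module 4.628)
base radii: r_b1 = 165.498038, r_b2 = 103.167608
tip radii: r_a1 = 181.755444, r_a2 = 114.524488
inv(α') = inv(21.746°) + 2·(-0.227-0.254)·tan α/(77+48) = 0.01626955  ⇒  α' = 20.57242°
a' = a·cos α / cos α' = 289.2500·cos 21.746°/cos 20.57242° = 286.965801
action lengths: √(r_a1²−r_b1²) = 75.136150, √(r_a2²−r_b2²) = 49.722259
base pitch p_b = π·m·cos α = 13.504608
CR = (75.136150 + 49.722259 − 286.965801·sin 20.57242°)/13.504608 = 1.778741
contact ratio ≈ 1.7787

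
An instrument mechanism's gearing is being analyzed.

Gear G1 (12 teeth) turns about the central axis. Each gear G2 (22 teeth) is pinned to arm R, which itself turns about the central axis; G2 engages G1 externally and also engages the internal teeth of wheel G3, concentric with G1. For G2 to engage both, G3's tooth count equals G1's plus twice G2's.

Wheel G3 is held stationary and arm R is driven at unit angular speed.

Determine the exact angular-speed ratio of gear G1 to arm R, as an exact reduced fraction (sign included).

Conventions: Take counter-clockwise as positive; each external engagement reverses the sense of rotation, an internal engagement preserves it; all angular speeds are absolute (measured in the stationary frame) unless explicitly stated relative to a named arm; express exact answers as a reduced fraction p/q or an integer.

class = planetary set [G3 = 12+2·22 = 56; Willis about the carrier]
ring teeth: 12 + 2·22 = 56
12(ω_sun−ω_arm) = −56(ω_ring−ω_arm),  ω_ring = 0, ω_arm = 1
ω_sun = 1 − (56/12)(0−1) = 17/3
ω_out/ω_in = 17/3

17/3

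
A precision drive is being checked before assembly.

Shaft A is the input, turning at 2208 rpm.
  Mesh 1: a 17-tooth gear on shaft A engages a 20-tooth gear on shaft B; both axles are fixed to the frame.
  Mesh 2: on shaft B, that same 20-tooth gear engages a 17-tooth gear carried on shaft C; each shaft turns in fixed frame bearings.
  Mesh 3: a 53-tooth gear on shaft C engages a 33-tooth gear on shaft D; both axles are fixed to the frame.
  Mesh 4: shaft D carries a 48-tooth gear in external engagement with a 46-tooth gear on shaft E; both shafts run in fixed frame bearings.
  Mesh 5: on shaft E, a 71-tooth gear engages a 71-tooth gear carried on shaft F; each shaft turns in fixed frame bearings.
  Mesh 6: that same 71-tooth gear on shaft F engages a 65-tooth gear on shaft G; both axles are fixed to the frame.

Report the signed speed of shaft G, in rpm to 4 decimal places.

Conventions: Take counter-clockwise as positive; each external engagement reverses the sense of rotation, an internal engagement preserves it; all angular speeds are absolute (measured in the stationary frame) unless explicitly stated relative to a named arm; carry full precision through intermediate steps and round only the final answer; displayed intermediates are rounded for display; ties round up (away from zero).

recognized (7 fixed axles, 6 meshes): fixed-axis compound train
mesh 1 [17T→20T]: ω = 2208.0000×17/20 = 1876.8000 rpm, sense flips to −
mesh 2 [20T→17T]: ω = 1876.8000×20/17 = 2208.0000 rpm, sense flips to +
mesh 3 [53T→33T]: ω = 2208.0000×53/33 = 3546.1818 rpm, sense flips to −
mesh 4 [48T→46T]: ω = 3546.1818×48/46 = 3700.3636 rpm, sense flips to +
mesh 5 [71T→71T]: ω = 3700.3636×71/71 = 3700.3636 rpm, sense flips to −
mesh 6 [71T→65T]: ω = 3700.3636×71/65 = 4041.9357 rpm, sense flips to +
signed output speed = +4041.9357 rpm

+4041.9357 rpm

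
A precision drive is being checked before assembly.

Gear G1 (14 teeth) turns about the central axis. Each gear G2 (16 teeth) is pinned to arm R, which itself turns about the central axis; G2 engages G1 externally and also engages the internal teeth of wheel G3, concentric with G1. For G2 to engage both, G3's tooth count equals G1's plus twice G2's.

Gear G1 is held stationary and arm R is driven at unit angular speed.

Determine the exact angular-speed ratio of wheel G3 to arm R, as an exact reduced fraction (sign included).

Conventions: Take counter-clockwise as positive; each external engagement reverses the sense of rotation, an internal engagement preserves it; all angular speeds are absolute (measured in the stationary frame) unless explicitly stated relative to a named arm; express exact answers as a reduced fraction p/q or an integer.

class = planetary set [G3 = 14+2·16 = 46; Willis about the carrier]
ring teeth: 14 + 2·16 = 46
14(ω_sun−ω_arm) = −46(ω_ring−ω_arm),  ω_sun = 0, ω_arm = 1
ω_ring = 1 − (14/46)(0−1) = 30/23
ω_out/ω_in = 30/23

30/23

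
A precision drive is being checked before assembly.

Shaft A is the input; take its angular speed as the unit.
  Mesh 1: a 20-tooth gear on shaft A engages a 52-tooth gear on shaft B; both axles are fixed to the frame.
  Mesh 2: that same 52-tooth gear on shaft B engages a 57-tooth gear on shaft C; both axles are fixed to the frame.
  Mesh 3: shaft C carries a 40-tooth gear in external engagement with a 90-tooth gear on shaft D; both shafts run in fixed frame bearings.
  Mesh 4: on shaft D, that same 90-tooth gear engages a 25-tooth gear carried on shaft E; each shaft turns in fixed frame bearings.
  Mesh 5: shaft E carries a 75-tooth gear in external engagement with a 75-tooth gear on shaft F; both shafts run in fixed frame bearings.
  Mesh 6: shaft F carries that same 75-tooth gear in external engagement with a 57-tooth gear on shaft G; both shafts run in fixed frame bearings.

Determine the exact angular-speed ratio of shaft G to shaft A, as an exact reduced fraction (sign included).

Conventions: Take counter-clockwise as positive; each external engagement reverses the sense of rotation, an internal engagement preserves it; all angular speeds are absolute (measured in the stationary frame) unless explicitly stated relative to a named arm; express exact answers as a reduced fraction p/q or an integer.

class = fixed-axis compound train [6 meshes; 6 ratios multiply, 6 sense flips]
mesh 1 [20T→52T]: running ratio 5/13, sense −
mesh 2 [52T→57T]: running ratio 20/57, sense +
mesh 3 [40T→90T]: running ratio 80/513, sense −
mesh 4 [90T→25T]: running ratio 32/57, sense +
mesh 5 [75T→75T]: running ratio 32/57, sense −
mesh 6 [75T→57T]: running ratio 800/1083, sense +
ω_out/ω_in = 800/1083

800/1083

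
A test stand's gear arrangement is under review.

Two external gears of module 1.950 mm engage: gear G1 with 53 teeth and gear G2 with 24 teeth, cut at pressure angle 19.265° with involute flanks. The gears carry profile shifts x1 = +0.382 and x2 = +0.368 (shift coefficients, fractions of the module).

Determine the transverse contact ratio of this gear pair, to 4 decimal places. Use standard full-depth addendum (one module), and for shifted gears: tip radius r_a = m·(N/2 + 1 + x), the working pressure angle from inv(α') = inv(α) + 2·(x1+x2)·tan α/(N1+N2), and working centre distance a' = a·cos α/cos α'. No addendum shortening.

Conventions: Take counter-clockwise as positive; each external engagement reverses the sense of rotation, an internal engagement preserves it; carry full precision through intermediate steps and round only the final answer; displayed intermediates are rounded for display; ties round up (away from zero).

1.5914

class = single-mesh tooth geometry [involute pair 53T × 24T, m = 1.950]
base radii: r_b1 = 48.781338, r_b2 = 22.089663
tip radii: r_a1 = 54.369900, r_a2 = 26.067600
inv(α') = inv(19.265°) + 2·(+0.382+0.368)·tan α/(53+24) = 0.02008033  ⇒  α' = 22.00931°
a' = a·cos α / cos α' = 75.0750·cos 19.265°/cos 22.00931° = 76.441857
action lengths: √(r_a1²−r_b1²) = 24.009729, √(r_a2²−r_b2²) = 13.840758
base pitch p_b = π·m·cos α = 5.783060
CR = (24.009729 + 13.840758 − 76.441857·sin 22.00931°)/5.783060 = 1.591432
contact ratio ≈ 1.5914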